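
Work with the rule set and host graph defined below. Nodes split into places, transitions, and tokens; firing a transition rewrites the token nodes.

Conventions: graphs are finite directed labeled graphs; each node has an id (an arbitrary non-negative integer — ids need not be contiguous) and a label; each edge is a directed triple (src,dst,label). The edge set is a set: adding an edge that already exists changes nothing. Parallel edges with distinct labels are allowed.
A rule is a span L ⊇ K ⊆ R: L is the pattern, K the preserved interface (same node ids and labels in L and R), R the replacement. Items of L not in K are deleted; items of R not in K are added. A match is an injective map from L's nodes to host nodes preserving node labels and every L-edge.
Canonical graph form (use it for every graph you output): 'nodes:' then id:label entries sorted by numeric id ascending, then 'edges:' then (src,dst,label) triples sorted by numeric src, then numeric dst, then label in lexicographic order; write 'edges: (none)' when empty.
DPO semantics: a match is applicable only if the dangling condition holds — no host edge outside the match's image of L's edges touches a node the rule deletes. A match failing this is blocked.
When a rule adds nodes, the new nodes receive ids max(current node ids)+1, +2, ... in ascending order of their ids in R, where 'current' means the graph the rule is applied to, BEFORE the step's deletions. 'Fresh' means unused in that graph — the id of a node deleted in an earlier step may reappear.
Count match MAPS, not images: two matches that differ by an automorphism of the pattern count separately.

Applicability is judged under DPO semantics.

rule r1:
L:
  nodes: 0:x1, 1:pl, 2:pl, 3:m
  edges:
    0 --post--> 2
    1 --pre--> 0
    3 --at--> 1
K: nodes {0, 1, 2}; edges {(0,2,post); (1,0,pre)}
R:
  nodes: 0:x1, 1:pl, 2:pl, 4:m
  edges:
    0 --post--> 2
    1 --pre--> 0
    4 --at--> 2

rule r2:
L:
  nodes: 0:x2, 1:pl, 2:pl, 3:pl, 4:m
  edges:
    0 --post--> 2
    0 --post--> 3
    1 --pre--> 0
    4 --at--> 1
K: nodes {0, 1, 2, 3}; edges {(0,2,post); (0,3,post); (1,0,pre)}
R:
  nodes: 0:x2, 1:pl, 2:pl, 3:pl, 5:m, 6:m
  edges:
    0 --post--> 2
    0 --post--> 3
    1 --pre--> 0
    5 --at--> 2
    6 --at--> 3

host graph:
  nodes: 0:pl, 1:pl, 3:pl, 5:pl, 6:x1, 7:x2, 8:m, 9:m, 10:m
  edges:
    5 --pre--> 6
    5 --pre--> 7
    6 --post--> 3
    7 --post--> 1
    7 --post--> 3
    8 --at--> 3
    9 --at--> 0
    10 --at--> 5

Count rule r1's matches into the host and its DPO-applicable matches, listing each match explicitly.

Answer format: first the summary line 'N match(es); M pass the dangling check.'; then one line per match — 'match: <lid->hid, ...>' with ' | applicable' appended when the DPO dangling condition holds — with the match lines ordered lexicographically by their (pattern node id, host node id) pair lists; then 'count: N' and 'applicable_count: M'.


1 match(es); 1 pass the dangling check.
match: 0->6, 1->5, 2->3, 3->10 | applicable
count: 1
applicable_count: 1


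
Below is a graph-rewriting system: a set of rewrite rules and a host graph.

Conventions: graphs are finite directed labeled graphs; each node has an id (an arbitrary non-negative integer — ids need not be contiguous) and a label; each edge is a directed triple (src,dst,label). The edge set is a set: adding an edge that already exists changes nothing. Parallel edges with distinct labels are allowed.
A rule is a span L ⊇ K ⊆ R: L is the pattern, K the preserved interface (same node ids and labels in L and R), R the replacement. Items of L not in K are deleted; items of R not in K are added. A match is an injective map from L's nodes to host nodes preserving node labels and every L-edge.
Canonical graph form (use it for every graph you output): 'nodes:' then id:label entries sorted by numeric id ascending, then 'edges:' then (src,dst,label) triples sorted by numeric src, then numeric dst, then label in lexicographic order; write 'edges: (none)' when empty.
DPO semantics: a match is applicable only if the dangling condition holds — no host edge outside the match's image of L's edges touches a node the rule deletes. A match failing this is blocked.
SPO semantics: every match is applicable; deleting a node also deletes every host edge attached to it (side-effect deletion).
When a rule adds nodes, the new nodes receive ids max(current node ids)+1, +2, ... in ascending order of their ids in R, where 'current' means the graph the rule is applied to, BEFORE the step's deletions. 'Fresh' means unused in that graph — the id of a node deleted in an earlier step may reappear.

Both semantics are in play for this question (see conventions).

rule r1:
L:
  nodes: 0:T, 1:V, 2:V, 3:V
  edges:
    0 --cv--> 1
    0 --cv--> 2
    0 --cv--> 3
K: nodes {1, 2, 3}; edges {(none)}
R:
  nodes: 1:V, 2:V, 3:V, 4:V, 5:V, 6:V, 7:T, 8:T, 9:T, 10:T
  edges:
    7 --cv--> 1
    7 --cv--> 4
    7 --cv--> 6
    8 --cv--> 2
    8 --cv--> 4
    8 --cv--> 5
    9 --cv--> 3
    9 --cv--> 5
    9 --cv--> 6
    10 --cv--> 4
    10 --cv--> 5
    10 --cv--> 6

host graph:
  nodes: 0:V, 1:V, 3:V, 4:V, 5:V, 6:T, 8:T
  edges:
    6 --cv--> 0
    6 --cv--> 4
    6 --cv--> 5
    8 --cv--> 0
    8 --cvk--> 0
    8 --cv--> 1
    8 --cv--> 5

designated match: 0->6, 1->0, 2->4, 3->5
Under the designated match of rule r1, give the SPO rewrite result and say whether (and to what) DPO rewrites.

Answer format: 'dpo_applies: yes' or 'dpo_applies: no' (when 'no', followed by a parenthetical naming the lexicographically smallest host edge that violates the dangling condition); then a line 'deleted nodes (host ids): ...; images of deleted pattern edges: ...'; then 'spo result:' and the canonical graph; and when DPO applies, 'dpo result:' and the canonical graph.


dpo_applies: yes
deleted nodes (host ids): 6; images of deleted pattern edges: (6,0,cv); (6,4,cv); (6,5,cv)
spo result:
nodes: 0:V, 1:V, 3:V, 4:V, 5:V, 8:T, 9:V, 10:V, 11:V, 12:T, 13:T, 14:T, 15:T
edges: (8,0,cv); (8,0,cvk); (8,1,cv); (8,5,cv); (12,0,cv); (12,9,cv); (12,11,cv); (13,4,cv); (13,9,cv); (13,10,cv); (14,5,cv); (14,10,cv); (14,11,cv); (15,9,cv); (15,10,cv); (15,11,cv)
dpo result:
nodes: 0:V, 1:V, 3:V, 4:V, 5:V, 8:T, 9:V, 10:V, 11:V, 12:T, 13:T, 14:T, 15:T
edges: (8,0,cv); (8,0,cvk); (8,1,cv); (8,5,cv); (12,0,cv); (12,9,cv); (12,11,cv); (13,4,cv); (13,9,cv); (13,10,cv); (14,5,cv); (14,10,cv); (14,11,cv); (15,9,cv); (15,10,cv); (15,11,cv)


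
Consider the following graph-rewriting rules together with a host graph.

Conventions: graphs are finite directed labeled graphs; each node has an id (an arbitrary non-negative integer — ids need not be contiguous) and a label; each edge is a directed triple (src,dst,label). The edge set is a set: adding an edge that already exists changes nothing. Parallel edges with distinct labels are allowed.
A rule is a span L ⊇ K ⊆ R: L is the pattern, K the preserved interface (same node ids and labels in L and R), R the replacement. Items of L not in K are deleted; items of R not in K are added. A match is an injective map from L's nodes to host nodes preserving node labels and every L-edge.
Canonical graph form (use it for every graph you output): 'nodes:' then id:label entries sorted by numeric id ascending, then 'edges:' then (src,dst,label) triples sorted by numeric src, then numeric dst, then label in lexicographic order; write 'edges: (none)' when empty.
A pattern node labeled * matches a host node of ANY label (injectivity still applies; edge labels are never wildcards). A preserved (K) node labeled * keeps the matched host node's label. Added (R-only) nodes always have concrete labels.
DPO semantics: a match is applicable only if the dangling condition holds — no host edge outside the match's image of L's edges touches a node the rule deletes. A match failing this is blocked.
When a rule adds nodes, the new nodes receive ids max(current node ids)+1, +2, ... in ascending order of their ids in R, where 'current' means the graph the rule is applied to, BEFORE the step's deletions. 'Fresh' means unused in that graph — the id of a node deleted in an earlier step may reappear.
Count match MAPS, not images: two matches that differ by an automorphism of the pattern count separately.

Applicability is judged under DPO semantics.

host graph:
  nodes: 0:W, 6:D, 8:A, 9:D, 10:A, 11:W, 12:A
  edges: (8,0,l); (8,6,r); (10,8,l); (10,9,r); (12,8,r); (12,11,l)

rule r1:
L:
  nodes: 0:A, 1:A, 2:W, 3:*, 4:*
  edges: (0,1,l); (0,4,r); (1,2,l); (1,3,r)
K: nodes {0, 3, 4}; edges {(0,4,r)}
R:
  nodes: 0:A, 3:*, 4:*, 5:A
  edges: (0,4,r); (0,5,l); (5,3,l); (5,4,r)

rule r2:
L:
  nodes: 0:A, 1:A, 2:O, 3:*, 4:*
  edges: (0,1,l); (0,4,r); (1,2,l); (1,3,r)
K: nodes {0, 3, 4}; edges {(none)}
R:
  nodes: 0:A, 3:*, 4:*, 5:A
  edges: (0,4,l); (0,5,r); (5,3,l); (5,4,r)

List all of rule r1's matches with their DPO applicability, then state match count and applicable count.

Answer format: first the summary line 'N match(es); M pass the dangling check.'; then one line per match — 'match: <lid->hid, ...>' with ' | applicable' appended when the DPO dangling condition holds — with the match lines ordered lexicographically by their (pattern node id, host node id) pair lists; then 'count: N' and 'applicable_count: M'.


1 match(es); 0 pass the dangling check.
match: 0->10, 1->8, 2->0, 3->6, 4->9
count: 1
applicable_count: 0


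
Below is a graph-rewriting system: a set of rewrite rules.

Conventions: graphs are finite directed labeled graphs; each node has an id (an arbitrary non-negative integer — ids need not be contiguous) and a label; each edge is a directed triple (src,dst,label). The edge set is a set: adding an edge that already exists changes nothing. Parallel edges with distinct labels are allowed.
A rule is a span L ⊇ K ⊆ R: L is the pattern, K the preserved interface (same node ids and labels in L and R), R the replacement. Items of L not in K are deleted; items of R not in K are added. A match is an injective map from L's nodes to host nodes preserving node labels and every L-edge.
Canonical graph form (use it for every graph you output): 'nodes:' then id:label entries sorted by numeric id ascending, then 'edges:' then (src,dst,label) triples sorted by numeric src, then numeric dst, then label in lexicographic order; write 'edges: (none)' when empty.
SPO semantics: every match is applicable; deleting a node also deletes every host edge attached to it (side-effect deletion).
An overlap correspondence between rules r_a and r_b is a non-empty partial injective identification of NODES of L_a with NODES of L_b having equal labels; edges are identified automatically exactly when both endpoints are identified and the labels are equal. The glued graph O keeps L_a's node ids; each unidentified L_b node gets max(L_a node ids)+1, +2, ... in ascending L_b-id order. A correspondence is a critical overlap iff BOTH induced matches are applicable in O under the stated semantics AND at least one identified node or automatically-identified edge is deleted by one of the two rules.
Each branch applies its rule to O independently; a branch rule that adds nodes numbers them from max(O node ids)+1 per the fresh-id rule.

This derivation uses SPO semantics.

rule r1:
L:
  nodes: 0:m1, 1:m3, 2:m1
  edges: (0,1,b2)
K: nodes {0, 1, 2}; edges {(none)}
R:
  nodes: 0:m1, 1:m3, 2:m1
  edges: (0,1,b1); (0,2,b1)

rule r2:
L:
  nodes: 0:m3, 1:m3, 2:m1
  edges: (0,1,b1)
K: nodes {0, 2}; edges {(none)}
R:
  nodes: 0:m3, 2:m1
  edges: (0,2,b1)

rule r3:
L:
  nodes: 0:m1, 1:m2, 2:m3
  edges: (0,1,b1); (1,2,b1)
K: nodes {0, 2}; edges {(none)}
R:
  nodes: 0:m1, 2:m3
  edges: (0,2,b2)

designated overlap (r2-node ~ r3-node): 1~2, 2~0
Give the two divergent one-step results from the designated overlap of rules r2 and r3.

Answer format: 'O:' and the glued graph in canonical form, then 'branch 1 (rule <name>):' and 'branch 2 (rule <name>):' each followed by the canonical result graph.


O:
nodes: 0:m3, 1:m3, 2:m1, 3:m2
edges: (0,1,b1); (2,3,b1); (3,1,b1)
branch 1 (rule r2):
nodes: 0:m3, 2:m1, 3:m2
edges: (0,2,b1); (2,3,b1)
branch 2 (rule r3):
nodes: 0:m3, 1:m3, 2:m1
edges: (0,1,b1); (2,1,b2)


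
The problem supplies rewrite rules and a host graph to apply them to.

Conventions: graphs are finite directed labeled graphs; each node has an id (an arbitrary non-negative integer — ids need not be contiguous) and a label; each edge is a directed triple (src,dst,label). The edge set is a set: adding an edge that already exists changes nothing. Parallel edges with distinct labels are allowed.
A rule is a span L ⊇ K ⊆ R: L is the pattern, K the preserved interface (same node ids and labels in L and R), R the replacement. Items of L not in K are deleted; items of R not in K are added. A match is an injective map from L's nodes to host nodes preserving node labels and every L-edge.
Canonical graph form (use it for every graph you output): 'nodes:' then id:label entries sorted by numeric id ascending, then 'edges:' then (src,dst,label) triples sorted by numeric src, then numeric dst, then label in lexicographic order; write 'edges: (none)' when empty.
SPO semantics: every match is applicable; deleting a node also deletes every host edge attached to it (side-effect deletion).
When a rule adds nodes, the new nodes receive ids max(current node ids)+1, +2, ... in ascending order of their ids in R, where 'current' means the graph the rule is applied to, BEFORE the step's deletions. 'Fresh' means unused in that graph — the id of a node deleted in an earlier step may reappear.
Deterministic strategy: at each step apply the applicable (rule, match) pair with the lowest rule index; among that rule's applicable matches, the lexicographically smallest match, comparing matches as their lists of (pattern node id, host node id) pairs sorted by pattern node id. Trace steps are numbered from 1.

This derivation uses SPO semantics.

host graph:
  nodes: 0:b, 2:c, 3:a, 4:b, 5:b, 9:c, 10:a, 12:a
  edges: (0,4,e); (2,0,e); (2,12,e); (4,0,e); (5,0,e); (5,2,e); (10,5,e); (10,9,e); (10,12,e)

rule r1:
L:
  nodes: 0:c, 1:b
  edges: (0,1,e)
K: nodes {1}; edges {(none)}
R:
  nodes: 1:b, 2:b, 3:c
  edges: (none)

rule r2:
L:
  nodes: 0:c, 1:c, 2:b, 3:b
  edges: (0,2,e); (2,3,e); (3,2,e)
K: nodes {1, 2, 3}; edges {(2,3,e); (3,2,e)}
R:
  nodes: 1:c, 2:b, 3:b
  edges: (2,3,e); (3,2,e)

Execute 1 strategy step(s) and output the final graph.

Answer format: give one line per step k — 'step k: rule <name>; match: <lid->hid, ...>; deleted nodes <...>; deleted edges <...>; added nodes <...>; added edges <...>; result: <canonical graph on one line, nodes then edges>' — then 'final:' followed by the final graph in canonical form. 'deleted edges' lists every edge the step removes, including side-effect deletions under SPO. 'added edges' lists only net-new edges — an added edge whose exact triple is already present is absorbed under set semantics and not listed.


step 1: rule r1; match: 0->2, 1->0; deleted nodes 2; deleted edges (2,0,e); (2,12,e); (5,2,e); added nodes 13, 14; added edges (none); result: nodes: 0:b, 3:a, 4:b, 5:b, 9:c, 10:a, 12:a, 13:b, 14:c edges: (0,4,e); (4,0,e); (5,0,e); (10,5,e); (10,9,e); (10,12,e)
final:
nodes: 0:b, 3:a, 4:b, 5:b, 9:c, 10:a, 12:a, 13:b, 14:c
edges: (0,4,e); (4,0,e); (5,0,e); (10,5,e); (10,9,e); (10,12,e)


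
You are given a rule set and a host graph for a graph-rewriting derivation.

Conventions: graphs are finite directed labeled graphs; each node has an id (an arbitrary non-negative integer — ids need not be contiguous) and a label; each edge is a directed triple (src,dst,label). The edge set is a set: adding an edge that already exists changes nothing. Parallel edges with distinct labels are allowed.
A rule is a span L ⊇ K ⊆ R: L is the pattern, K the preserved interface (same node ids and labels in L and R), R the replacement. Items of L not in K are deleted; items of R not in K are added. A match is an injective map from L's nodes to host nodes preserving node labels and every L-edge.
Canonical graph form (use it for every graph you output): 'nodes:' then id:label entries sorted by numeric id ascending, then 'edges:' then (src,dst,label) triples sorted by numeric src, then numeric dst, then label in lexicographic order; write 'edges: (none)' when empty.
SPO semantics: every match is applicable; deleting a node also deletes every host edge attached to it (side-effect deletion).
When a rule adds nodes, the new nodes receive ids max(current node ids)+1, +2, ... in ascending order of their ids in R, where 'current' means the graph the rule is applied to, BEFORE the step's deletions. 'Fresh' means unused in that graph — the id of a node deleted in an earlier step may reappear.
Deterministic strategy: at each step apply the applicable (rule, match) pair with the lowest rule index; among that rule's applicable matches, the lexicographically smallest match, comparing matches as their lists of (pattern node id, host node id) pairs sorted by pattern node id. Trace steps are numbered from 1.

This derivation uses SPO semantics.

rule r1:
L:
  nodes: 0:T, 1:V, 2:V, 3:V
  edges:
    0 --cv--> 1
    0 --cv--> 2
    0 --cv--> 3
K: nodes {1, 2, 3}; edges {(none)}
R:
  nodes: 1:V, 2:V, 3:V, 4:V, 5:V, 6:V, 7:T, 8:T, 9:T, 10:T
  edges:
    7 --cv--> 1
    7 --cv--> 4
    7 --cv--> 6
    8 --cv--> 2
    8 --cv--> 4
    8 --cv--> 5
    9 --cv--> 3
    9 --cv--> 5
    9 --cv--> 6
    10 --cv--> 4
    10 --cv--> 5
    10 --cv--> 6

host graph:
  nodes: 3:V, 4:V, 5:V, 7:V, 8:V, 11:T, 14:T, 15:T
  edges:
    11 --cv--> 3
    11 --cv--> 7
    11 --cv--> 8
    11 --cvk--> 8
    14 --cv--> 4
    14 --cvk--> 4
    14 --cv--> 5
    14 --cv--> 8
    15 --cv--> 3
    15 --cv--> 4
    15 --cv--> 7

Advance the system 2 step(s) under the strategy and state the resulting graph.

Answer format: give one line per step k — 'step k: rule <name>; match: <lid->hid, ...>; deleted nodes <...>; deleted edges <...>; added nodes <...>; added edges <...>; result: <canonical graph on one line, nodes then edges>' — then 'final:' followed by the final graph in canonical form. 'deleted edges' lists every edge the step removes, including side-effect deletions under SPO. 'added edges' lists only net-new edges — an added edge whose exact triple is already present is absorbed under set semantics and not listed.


step 1: rule r1; match: 0->11, 1->3, 2->7, 3->8; deleted nodes 11; deleted edges (11,3,cv); (11,7,cv); (11,8,cv); (11,8,cvk); added nodes 16, 17, 18, 19, 20, 21, 22; added edges (19,3,cv); (19,16,cv); (19,18,cv); (20,7,cv); (20,16,cv); (20,17,cv); (21,8,cv); (21,17,cv); (21,18,cv); (22,16,cv); (22,17,cv); (22,18,cv); result: nodes: 3:V, 4:V, 5:V, 7:V, 8:V, 14:T, 15:T, 16:V, 17:V, 18:V, 19:T, 20:T, 21:T, 22:T edges: (14,4,cv); (14,4,cvk); (14,5,cv); (14,8,cv); (15,3,cv); (15,4,cv); (15,7,cv); (19,3,cv); (19,16,cv); (19,18,cv); (20,7,cv); (20,16,cv); (20,17,cv); (21,8,cv); (21,17,cv); (21,18,cv); (22,16,cv); (22,17,cv); (22,18,cv)
step 2: rule r1; match: 0->14, 1->4, 2->5, 3->8; deleted nodes 14; deleted edges (14,4,cv); (14,4,cvk); (14,5,cv); (14,8,cv); added nodes 23, 24, 25, 26, 27, 28, 29; added edges (26,4,cv); (26,23,cv); (26,25,cv); (27,5,cv); (27,23,cv); (27,24,cv); (28,8,cv); (28,24,cv); (28,25,cv); (29,23,cv); (29,24,cv); (29,25,cv); result: nodes: 3:V, 4:V, 5:V, 7:V, 8:V, 15:T, 16:V, 17:V, 18:V, 19:T, 20:T, 21:T, 22:T, 23:V, 24:V, 25:V, 26:T, 27:T, 28:T, 29:T edges: (15,3,cv); (15,4,cv); (15,7,cv); (19,3,cv); (19,16,cv); (19,18,cv); (20,7,cv); (20,16,cv); (20,17,cv); (21,8,cv); (21,17,cv); (21,18,cv); (22,16,cv); (22,17,cv); (22,18,cv); (26,4,cv); (26,23,cv); (26,25,cv); (27,5,cv); (27,23,cv); (27,24,cv); (28,8,cv); (28,24,cv); (28,25,cv); (29,23,cv); (29,24,cv); (29,25,cv)
final:
nodes: 3:V, 4:V, 5:V, 7:V, 8:V, 15:T, 16:V, 17:V, 18:V, 19:T, 20:T, 21:T, 22:T, 23:V, 24:V, 25:V, 26:T, 27:T, 28:T, 29:T
edges: (15,3,cv); (15,4,cv); (15,7,cv); (19,3,cv); (19,16,cv); (19,18,cv); (20,7,cv); (20,16,cv); (20,17,cv); (21,8,cv); (21,17,cv); (21,18,cv); (22,16,cv); (22,17,cv); (22,18,cv); (26,4,cv); (26,23,cv); (26,25,cv); (27,5,cv); (27,23,cv); (27,24,cv); (28,8,cv); (28,24,cv); (28,25,cv); (29,23,cv); (29,24,cv); (29,25,cv)


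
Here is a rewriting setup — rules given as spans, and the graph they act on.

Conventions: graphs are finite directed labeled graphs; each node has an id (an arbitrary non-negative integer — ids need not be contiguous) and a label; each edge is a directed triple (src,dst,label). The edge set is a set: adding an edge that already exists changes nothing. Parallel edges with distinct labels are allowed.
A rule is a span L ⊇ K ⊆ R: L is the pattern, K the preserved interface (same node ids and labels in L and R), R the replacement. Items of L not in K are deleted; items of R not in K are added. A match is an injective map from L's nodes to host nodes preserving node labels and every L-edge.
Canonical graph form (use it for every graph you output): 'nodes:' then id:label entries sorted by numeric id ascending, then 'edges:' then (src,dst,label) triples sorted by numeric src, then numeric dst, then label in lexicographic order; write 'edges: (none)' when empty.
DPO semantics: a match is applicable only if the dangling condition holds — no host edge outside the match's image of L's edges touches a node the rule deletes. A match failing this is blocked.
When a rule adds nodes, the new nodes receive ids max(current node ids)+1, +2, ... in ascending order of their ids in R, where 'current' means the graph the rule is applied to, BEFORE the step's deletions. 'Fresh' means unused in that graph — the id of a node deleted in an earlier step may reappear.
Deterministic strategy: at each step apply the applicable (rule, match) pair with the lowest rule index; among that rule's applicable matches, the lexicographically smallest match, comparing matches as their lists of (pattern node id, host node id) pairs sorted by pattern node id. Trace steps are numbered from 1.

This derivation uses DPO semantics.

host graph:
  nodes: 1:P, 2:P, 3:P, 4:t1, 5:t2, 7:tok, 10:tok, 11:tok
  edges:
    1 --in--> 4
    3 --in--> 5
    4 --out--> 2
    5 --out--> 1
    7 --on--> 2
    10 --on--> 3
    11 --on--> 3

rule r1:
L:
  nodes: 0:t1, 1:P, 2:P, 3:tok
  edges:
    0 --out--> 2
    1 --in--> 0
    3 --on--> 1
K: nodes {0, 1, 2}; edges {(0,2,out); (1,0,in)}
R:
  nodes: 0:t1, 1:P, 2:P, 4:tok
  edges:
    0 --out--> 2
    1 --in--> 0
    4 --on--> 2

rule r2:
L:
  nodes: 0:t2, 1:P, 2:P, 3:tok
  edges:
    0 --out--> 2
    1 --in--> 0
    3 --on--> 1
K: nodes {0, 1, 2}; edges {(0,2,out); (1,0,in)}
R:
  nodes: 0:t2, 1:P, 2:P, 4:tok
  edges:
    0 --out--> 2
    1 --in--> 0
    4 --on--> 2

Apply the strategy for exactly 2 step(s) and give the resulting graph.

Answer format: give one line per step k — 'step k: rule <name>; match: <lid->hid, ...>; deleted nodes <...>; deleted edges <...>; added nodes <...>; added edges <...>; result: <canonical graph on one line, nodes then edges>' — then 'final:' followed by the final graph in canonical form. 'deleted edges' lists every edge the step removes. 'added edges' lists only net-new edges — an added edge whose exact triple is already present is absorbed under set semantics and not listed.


step 1: rule r2; match: 0->5, 1->3, 2->1, 3->10; deleted nodes 10; deleted edges (10,3,on); added nodes 12; added edges (12,1,on); result: nodes: 1:P, 2:P, 3:P, 4:t1, 5:t2, 7:tok, 11:tok, 12:tok edges: (1,4,in); (3,5,in); (4,2,out); (5,1,out); (7,2,on); (11,3,on); (12,1,on)
step 2: rule r1; match: 0->4, 1->1, 2->2, 3->12; deleted nodes 12; deleted edges (12,1,on); added nodes 13; added edges (13,2,on); result: nodes: 1:P, 2:P, 3:P, 4:t1, 5:t2, 7:tok, 11:tok, 13:tok edges: (1,4,in); (3,5,in); (4,2,out); (5,1,out); (7,2,on); (11,3,on); (13,2,on)
final:
nodes: 1:P, 2:P, 3:P, 4:t1, 5:t2, 7:tok, 11:tok, 13:tok
edges: (1,4,in); (3,5,in); (4,2,out); (5,1,out); (7,2,on); (11,3,on); (13,2,on)


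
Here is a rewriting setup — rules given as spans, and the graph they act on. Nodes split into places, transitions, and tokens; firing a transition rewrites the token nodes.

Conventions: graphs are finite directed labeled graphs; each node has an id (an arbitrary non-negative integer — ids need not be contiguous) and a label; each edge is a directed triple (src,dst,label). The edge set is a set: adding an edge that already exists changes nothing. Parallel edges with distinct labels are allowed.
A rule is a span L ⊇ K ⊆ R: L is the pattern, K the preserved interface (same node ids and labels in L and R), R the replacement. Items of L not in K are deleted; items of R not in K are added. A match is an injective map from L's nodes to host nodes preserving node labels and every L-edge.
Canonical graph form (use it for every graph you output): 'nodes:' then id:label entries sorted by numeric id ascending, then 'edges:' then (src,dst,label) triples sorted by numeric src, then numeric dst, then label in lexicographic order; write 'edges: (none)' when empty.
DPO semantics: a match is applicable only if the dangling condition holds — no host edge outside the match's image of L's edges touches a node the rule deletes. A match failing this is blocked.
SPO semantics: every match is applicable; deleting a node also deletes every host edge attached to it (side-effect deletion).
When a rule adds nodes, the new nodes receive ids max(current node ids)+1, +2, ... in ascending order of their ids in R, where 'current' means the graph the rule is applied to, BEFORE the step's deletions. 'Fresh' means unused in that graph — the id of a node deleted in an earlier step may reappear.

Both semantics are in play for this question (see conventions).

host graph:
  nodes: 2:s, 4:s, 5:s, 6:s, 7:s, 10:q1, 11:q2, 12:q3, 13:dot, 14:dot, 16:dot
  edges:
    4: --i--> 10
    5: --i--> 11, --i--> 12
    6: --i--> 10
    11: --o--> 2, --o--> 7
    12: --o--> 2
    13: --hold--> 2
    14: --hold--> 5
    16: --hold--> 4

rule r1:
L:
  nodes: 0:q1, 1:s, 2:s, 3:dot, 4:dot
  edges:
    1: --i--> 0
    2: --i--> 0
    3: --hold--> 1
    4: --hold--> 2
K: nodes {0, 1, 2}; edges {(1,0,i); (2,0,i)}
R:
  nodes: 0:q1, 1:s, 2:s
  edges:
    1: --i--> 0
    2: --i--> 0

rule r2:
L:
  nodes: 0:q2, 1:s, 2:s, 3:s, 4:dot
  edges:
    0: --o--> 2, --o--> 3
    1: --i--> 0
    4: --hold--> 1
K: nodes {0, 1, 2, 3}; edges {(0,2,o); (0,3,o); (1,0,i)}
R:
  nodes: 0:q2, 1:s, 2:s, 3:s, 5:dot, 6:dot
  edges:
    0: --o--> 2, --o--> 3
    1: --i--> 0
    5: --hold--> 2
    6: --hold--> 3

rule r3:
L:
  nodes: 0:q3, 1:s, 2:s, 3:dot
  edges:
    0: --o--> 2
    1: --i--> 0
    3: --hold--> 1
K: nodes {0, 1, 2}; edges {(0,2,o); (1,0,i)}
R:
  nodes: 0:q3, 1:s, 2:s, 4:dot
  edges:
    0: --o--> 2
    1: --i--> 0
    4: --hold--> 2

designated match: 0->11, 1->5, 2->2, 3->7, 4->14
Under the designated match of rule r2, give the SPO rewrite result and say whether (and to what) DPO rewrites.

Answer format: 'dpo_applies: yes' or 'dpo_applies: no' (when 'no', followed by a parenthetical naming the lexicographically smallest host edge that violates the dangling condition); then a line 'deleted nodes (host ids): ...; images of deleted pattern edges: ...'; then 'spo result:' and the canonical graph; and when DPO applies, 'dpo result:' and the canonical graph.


dpo_applies: yes
deleted nodes (host ids): 14; images of deleted pattern edges: (14,5,hold)
spo result:
nodes: 2:s, 4:s, 5:s, 6:s, 7:s, 10:q1, 11:q2, 12:q3, 13:dot, 16:dot, 17:dot, 18:dot
edges: (4,10,i); (5,11,i); (5,12,i); (6,10,i); (11,2,o); (11,7,o); (12,2,o); (13,2,hold); (16,4,hold); (17,2,hold); (18,7,hold)
dpo result:
nodes: 2:s, 4:s, 5:s, 6:s, 7:s, 10:q1, 11:q2, 12:q3, 13:dot, 16:dot, 17:dot, 18:dot
edges: (4,10,i); (5,11,i); (5,12,i); (6,10,i); (11,2,o); (11,7,o); (12,2,o); (13,2,hold); (16,4,hold); (17,2,hold); (18,7,hold)


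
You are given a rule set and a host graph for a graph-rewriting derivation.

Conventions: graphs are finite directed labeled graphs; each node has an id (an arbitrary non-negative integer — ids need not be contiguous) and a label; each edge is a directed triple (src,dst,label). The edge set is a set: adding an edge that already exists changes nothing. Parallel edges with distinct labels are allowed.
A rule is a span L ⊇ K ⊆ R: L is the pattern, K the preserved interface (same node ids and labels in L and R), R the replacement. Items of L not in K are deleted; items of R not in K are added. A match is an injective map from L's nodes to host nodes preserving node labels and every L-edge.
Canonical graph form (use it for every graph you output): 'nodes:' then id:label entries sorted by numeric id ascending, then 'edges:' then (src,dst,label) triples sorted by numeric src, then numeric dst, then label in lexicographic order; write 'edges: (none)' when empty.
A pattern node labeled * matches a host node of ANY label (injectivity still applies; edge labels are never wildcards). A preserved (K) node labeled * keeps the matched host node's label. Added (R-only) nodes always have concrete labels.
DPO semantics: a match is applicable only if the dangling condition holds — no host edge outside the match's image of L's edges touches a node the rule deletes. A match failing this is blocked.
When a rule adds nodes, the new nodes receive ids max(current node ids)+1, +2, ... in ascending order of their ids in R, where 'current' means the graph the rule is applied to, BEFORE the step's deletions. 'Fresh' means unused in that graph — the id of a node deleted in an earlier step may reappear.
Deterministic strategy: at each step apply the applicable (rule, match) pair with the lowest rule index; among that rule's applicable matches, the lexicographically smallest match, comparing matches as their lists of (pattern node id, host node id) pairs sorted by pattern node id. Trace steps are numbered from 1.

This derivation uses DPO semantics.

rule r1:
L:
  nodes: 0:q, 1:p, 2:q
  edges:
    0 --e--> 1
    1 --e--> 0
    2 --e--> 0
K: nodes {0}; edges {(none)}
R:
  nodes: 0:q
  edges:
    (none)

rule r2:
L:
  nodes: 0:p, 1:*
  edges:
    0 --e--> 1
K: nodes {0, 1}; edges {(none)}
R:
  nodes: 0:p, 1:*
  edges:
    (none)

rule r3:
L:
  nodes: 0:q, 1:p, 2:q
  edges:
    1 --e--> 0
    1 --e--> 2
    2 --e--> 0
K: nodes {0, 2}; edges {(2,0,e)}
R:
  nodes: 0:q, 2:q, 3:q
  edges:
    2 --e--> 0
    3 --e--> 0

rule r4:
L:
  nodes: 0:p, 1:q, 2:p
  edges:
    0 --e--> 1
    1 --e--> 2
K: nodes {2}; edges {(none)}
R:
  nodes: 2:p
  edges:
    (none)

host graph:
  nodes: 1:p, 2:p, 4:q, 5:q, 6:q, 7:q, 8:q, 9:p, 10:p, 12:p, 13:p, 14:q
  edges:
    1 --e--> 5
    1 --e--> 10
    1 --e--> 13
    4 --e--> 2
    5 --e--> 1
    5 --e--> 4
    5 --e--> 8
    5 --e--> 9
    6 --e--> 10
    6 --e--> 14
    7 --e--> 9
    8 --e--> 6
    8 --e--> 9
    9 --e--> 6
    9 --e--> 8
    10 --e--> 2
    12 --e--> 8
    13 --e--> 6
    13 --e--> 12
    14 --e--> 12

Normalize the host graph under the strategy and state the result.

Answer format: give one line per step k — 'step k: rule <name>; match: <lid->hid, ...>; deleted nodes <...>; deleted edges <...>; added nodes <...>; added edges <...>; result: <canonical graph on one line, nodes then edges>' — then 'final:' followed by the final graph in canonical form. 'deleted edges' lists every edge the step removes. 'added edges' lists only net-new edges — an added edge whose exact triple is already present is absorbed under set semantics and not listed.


step 1: rule r2; match: 0->1, 1->5; deleted nodes (none); deleted edges (1,5,e); added nodes (none); added edges (none); result: nodes: 1:p, 2:p, 4:q, 5:q, 6:q, 7:q, 8:q, 9:p, 10:p, 12:p, 13:p, 14:q edges: (1,10,e); (1,13,e); (4,2,e); (5,1,e); (5,4,e); (5,8,e); (5,9,e); (6,10,e); (6,14,e); (7,9,e); (8,6,e); (8,9,e); (9,6,e); (9,8,e); (10,2,e); (12,8,e); (13,6,e); (13,12,e); (14,12,e)
step 2: rule r2; match: 0->1, 1->10; deleted nodes (none); deleted edges (1,10,e); added nodes (none); added edges (none); result: nodes: 1:p, 2:p, 4:q, 5:q, 6:q, 7:q, 8:q, 9:p, 10:p, 12:p, 13:p, 14:q edges: (1,13,e); (4,2,e); (5,1,e); (5,4,e); (5,8,e); (5,9,e); (6,10,e); (6,14,e); (7,9,e); (8,6,e); (8,9,e); (9,6,e); (9,8,e); (10,2,e); (12,8,e); (13,6,e); (13,12,e); (14,12,e)
step 3: rule r2; match: 0->1, 1->13; deleted nodes (none); deleted edges (1,13,e); added nodes (none); added edges (none); result: nodes: 1:p, 2:p, 4:q, 5:q, 6:q, 7:q, 8:q, 9:p, 10:p, 12:p, 13:p, 14:q edges: (4,2,e); (5,1,e); (5,4,e); (5,8,e); (5,9,e); (6,10,e); (6,14,e); (7,9,e); (8,6,e); (8,9,e); (9,6,e); (9,8,e); (10,2,e); (12,8,e); (13,6,e); (13,12,e); (14,12,e)
step 4: rule r2; match: 0->9, 1->6; deleted nodes (none); deleted edges (9,6,e); added nodes (none); added edges (none); result: nodes: 1:p, 2:p, 4:q, 5:q, 6:q, 7:q, 8:q, 9:p, 10:p, 12:p, 13:p, 14:q edges: (4,2,e); (5,1,e); (5,4,e); (5,8,e); (5,9,e); (6,10,e); (6,14,e); (7,9,e); (8,6,e); (8,9,e); (9,8,e); (10,2,e); (12,8,e); (13,6,e); (13,12,e); (14,12,e)
step 5: rule r2; match: 0->9, 1->8; deleted nodes (none); deleted edges (9,8,e); added nodes (none); added edges (none); result: nodes: 1:p, 2:p, 4:q, 5:q, 6:q, 7:q, 8:q, 9:p, 10:p, 12:p, 13:p, 14:q edges: (4,2,e); (5,1,e); (5,4,e); (5,8,e); (5,9,e); (6,10,e); (6,14,e); (7,9,e); (8,6,e); (8,9,e); (10,2,e); (12,8,e); (13,6,e); (13,12,e); (14,12,e)
step 6: rule r2; match: 0->10, 1->2; deleted nodes (none); deleted edges (10,2,e); added nodes (none); added edges (none); result: nodes: 1:p, 2:p, 4:q, 5:q, 6:q, 7:q, 8:q, 9:p, 10:p, 12:p, 13:p, 14:q edges: (4,2,e); (5,1,e); (5,4,e); (5,8,e); (5,9,e); (6,10,e); (6,14,e); (7,9,e); (8,6,e); (8,9,e); (12,8,e); (13,6,e); (13,12,e); (14,12,e)
step 7: rule r2; match: 0->12, 1->8; deleted nodes (none); deleted edges (12,8,e); added nodes (none); added edges (none); result: nodes: 1:p, 2:p, 4:q, 5:q, 6:q, 7:q, 8:q, 9:p, 10:p, 12:p, 13:p, 14:q edges: (4,2,e); (5,1,e); (5,4,e); (5,8,e); (5,9,e); (6,10,e); (6,14,e); (7,9,e); (8,6,e); (8,9,e); (13,6,e); (13,12,e); (14,12,e)
step 8: rule r2; match: 0->13, 1->6; deleted nodes (none); deleted edges (13,6,e); added nodes (none); added edges (none); result: nodes: 1:p, 2:p, 4:q, 5:q, 6:q, 7:q, 8:q, 9:p, 10:p, 12:p, 13:p, 14:q edges: (4,2,e); (5,1,e); (5,4,e); (5,8,e); (5,9,e); (6,10,e); (6,14,e); (7,9,e); (8,6,e); (8,9,e); (13,12,e); (14,12,e)
step 9: rule r2; match: 0->13, 1->12; deleted nodes (none); deleted edges (13,12,e); added nodes (none); added edges (none); result: nodes: 1:p, 2:p, 4:q, 5:q, 6:q, 7:q, 8:q, 9:p, 10:p, 12:p, 13:p, 14:q edges: (4,2,e); (5,1,e); (5,4,e); (5,8,e); (5,9,e); (6,10,e); (6,14,e); (7,9,e); (8,6,e); (8,9,e); (14,12,e)
final:
nodes: 1:p, 2:p, 4:q, 5:q, 6:q, 7:q, 8:q, 9:p, 10:p, 12:p, 13:p, 14:q
edges: (4,2,e); (5,1,e); (5,4,e); (5,8,e); (5,9,e); (6,10,e); (6,14,e); (7,9,e); (8,6,e); (8,9,e); (14,12,e)


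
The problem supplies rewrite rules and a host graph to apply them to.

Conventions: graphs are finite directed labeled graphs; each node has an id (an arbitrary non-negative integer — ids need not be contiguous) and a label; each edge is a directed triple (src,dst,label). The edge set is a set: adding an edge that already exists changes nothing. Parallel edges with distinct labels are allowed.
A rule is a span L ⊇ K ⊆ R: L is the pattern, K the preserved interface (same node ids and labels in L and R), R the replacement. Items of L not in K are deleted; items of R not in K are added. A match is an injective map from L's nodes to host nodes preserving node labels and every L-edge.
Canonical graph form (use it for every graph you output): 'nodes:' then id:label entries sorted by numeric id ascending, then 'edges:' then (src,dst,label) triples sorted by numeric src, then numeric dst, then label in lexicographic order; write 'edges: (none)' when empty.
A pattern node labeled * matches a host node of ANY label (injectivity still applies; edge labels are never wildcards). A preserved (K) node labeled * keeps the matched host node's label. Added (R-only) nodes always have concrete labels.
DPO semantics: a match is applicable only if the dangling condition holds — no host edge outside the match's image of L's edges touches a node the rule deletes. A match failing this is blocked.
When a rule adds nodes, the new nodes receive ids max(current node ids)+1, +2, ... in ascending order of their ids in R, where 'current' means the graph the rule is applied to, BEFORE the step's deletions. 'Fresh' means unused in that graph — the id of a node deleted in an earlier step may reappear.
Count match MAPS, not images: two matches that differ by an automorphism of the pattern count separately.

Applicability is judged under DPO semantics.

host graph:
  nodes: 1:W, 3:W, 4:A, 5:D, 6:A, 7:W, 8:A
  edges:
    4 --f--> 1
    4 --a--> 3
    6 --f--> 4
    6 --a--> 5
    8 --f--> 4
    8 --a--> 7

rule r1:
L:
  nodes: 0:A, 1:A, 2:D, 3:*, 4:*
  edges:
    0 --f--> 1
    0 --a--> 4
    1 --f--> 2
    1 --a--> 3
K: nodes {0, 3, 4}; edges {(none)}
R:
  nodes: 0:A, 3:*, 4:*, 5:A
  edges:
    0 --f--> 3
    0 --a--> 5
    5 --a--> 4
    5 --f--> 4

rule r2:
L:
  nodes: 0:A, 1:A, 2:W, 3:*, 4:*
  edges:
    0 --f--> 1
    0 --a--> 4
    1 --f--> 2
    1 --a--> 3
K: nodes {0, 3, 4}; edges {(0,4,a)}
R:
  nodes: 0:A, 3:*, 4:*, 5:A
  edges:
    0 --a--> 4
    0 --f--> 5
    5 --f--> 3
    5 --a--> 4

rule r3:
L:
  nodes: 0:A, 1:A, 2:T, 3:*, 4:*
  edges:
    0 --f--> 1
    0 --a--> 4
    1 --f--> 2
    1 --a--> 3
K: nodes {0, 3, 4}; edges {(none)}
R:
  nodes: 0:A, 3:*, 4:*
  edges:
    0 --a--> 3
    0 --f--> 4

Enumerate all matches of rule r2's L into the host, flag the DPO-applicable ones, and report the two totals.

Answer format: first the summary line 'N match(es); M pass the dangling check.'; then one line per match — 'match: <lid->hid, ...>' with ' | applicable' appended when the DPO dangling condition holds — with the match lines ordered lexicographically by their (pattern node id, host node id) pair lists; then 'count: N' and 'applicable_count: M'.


2 match(es); 0 pass the dangling check.
match: 0->6, 1->4, 2->1, 3->3, 4->5
match: 0->8, 1->4, 2->1, 3->3, 4->7
count: 2
applicable_count: 0


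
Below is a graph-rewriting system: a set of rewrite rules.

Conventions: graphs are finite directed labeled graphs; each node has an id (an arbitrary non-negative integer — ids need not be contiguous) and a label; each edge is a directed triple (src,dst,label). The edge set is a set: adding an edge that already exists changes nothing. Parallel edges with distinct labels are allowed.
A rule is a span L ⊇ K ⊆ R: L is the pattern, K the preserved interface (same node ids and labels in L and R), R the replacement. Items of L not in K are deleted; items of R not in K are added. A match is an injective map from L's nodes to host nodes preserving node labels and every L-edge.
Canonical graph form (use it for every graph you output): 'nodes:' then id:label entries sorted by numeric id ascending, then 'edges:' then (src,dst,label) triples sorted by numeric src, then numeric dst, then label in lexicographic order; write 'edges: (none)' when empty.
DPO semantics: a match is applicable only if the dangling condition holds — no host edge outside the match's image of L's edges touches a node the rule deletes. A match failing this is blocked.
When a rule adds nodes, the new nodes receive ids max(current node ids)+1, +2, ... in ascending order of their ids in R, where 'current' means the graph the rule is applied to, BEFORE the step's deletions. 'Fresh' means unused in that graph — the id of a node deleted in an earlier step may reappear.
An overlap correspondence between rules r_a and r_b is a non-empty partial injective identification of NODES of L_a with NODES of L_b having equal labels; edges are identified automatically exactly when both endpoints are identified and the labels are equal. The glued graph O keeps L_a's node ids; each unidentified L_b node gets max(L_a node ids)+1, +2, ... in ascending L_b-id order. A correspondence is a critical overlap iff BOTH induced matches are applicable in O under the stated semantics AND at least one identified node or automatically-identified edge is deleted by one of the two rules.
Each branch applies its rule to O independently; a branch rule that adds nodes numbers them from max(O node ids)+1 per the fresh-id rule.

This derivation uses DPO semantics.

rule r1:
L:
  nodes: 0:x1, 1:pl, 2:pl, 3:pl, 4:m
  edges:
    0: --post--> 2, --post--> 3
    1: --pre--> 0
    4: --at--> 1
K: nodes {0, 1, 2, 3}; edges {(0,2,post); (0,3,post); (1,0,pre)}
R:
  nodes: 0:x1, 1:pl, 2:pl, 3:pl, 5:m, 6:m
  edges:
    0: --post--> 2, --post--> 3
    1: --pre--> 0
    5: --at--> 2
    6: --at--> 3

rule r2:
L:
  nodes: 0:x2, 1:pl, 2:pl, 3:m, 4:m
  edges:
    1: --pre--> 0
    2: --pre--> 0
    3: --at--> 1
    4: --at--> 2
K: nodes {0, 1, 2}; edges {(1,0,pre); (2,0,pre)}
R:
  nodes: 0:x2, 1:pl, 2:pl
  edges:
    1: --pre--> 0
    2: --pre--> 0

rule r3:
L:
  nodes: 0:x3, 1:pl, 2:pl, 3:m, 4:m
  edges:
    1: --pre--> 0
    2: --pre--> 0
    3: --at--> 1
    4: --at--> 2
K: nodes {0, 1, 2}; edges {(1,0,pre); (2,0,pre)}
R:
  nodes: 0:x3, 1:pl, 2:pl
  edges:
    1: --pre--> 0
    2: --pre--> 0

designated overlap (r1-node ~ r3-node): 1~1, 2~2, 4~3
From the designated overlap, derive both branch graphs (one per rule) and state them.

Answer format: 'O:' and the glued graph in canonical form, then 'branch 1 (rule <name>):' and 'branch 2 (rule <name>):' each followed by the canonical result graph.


O:
nodes: 0:x1, 1:pl, 2:pl, 3:pl, 4:m, 5:x3, 6:m
edges: (0,2,post); (0,3,post); (1,0,pre); (1,5,pre); (2,5,pre); (4,1,at); (6,2,at)
branch 1 (rule r1):
nodes: 0:x1, 1:pl, 2:pl, 3:pl, 5:x3, 6:m, 7:m, 8:m
edges: (0,2,post); (0,3,post); (1,0,pre); (1,5,pre); (2,5,pre); (6,2,at); (7,2,at); (8,3,at)
branch 2 (rule r3):
nodes: 0:x1, 1:pl, 2:pl, 3:pl, 5:x3
edges: (0,2,post); (0,3,post); (1,0,pre); (1,5,pre); (2,5,pre)
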